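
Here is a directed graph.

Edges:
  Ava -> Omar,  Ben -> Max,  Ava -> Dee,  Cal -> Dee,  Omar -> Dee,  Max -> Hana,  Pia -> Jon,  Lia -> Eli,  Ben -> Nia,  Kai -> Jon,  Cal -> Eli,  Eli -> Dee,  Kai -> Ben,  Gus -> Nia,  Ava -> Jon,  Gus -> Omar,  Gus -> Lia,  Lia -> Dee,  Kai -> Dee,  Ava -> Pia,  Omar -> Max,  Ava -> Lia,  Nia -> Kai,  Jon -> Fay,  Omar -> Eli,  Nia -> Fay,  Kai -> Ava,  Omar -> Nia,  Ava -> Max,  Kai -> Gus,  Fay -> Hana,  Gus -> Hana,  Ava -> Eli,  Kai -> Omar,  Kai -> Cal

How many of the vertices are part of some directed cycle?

A vertex is on a directed cycle iff it belongs to a strongly connected component of size ≥ 2 (or has a self-loop).
The vertices on cycles are {Ava, Ben, Gus, Kai, Nia, Omar} — 6 in total.

6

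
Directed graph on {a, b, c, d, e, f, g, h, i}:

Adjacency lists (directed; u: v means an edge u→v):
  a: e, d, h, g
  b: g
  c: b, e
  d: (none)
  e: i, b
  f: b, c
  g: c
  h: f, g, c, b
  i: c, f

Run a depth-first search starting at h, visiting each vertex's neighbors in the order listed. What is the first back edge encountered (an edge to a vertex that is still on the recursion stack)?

c→b

DFS from h (visiting each vertex's neighbors in the order listed); mark gray on enter, black on exit:
h gray
  f gray
    b gray
      g gray
        c gray
          c→b: b is gray → back edge
First back edge: c → b.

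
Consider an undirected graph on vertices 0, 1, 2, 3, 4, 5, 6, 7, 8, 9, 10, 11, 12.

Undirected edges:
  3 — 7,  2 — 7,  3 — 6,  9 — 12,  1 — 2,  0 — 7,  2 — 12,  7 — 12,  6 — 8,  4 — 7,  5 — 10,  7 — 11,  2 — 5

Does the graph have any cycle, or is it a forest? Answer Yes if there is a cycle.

Yes

DFS, tracking each vertex's parent; an edge to a visited non-parent vertex closes a cycle.
Start from 11:
visit 11 (parent –)
  visit 7 (parent 11)
    visit 4 (parent 7)
      4–7: parent, skip
    visit 2 (parent 7)
      visit 12 (parent 2)
        12–7: 7 visited and ≠ parent → cycle
Cycle: 7 – 2 – 12 – 7.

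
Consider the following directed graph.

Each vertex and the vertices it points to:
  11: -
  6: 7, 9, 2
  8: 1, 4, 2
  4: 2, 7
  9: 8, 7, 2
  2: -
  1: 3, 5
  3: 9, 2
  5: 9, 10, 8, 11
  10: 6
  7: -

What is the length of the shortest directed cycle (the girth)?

For each vertex v, BFS finds the shortest path from v back to v.
The shortest such closed walk is 5 → 8 → 1 → 5, length 3.

3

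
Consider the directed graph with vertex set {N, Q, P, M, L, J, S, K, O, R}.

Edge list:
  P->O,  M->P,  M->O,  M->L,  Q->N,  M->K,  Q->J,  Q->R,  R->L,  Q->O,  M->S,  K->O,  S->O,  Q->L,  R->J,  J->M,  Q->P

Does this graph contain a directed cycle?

No

DFS with white/gray/black marking, starting from M:
M gray
  P gray
    O gray
    O black
  P black
  S gray
    S→O: O black — skip
  S black
  L gray
  L black
  M→O: O black — skip
  K gray
    K→O: O black — skip
  K black
M black
N gray
N black
Q gray
  Q→N: N black — skip
  Q→P: P black — skip
  Q→L: L black — skip
  R gray
    J gray
      J→M: M black — skip
    J black
    R→L: L black — skip
  R black
  Q→O: O black — skip
  Q→J: J black — skip
Q black
Every edge goes to a white or black vertex — no back edge, so the graph is acyclic.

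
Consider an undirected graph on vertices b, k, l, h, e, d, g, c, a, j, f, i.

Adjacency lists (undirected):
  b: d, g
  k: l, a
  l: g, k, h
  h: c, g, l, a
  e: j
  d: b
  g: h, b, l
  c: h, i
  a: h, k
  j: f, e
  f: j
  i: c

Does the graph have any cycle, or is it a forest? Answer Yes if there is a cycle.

DFS, tracking each vertex's parent; an edge to a visited non-parent vertex closes a cycle.
Start from e:
visit e (parent –)
  visit j (parent e)
    visit f (parent j)
      f–j: parent, skip
    j–e: parent, skip
visit b (parent –)
  visit d (parent b)
    d–b: parent, skip
  visit g (parent b)
    visit h (parent g)
      visit c (parent h)
        c–h: parent, skip
        visit i (parent c)
          i–c: parent, skip
      h–g: parent, skip
      visit l (parent h)
        l–g: g visited and ≠ parent → cycle
Cycle: g – h – l – g.

Yes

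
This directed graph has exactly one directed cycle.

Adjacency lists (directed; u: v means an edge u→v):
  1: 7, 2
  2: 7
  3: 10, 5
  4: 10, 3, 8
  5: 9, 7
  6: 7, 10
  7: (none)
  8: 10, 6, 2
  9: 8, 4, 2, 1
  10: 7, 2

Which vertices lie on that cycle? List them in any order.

3, 4, 5, 9

DFS with gray/black marking from 9:
9 gray
  8 gray
    10 gray
      7 gray
      7 black
      2 gray
        2→7: 7 black — skip
      2 black
    10 black
    6 gray
      6→7: 7 black — skip
      6→10: 10 black — skip
    6 black
    8→2: 2 black — skip
  8 black
  4 gray
    4→10: 10 black — skip
    3 gray
      3→10: 10 black — skip
      5 gray
        5→9: 9 is gray → back edge
Back edge closes the cycle 9 → 4 → 3 → 5 → 9; its vertices are {3, 4, 5, 9}.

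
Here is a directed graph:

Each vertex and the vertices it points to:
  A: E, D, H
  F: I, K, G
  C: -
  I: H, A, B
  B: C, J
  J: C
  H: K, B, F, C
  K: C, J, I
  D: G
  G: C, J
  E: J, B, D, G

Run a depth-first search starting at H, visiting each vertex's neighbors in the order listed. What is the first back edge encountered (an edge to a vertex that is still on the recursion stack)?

I→H

DFS from H (visiting each vertex's neighbors in the order listed); mark gray on enter, black on exit:
H gray
  K gray
    C gray
    C black
    J gray
      J→C: C black — skip
    J black
    I gray
      I→H: H is gray → back edge
First back edge: I → H.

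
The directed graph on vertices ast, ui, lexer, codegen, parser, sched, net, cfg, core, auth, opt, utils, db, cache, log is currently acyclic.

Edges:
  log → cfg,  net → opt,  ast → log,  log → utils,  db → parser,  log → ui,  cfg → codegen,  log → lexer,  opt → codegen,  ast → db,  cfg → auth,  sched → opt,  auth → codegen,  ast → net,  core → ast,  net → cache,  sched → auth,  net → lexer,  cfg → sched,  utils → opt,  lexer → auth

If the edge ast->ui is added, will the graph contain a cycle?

Adding ast→ui creates a cycle iff ui can already reach ast.
Explore from ui: no path reaches ast. The graph stays acyclic.

No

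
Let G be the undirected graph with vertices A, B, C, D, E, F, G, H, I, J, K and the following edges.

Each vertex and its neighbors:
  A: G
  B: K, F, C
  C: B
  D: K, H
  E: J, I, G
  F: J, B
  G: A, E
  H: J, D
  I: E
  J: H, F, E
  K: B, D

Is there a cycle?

Yes

DFS, tracking each vertex's parent; an edge to a visited non-parent vertex closes a cycle.
Start from J:
visit J (parent –)
  visit H (parent J)
    H–J: parent, skip
    visit D (parent H)
      visit K (parent D)
        visit B (parent K)
          B–K: parent, skip
          visit F (parent B)
            F–J: J visited and ≠ parent → cycle
Cycle: J – H – D – K – B – F – J.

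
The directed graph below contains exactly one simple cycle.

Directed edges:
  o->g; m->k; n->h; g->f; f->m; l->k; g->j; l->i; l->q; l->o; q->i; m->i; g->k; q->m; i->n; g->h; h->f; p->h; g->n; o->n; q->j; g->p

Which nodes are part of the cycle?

f, h, i, m, n

DFS with gray/black marking from n:
n gray
  h gray
    f gray
      m gray
        k gray
        k black
        i gray
          i→n: n is gray → back edge
Back edge closes the cycle n → h → f → m → i → n; its vertices are {f, h, i, m, n}.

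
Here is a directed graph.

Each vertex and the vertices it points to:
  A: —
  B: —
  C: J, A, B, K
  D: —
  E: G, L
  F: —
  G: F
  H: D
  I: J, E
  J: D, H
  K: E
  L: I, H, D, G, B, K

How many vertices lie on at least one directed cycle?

4

A vertex is on a directed cycle iff it belongs to a strongly connected component of size ≥ 2 (or has a self-loop).
The vertices on cycles are {E, I, K, L} — 4 in total.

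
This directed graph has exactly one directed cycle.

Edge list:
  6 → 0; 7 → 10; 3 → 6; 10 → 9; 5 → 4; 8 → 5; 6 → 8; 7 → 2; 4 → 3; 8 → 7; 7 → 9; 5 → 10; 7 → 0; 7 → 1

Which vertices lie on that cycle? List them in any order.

DFS with gray/black marking from 8:
8 gray
  7 gray
    9 gray
    9 black
    10 gray
      10→9: 9 black — skip
    10 black
    1 gray
    1 black
    2 gray
    2 black
    0 gray
    0 black
  7 black
  5 gray
    5→10: 10 black — skip
    4 gray
      3 gray
        6 gray
          6→0: 0 black — skip
          6→8: 8 is gray → back edge
Back edge closes the cycle 8 → 5 → 4 → 3 → 6 → 8; its vertices are {3, 4, 5, 6, 8}.

3, 4, 5, 6, 8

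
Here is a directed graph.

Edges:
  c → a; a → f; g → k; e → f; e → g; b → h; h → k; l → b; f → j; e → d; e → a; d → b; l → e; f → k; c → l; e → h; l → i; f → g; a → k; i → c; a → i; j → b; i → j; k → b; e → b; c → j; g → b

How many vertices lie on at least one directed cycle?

A vertex is on a directed cycle iff it belongs to a strongly connected component of size ≥ 2 (or has a self-loop).
The vertices on cycles are {a, b, c, e, h, i, k, l} — 8 in total.

8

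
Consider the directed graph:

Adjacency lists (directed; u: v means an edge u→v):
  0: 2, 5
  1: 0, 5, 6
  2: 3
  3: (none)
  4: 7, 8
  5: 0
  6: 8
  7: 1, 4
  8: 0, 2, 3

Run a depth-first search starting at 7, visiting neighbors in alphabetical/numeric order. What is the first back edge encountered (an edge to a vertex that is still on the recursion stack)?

5→0

DFS from 7 (visiting neighbors in alphabetical/numeric order); mark gray on enter, black on exit:
7 gray
  1 gray
    0 gray
      2 gray
        3 gray
        3 black
      2 black
      5 gray
        5→0: 0 is gray → back edge
First back edge: 5 → 0.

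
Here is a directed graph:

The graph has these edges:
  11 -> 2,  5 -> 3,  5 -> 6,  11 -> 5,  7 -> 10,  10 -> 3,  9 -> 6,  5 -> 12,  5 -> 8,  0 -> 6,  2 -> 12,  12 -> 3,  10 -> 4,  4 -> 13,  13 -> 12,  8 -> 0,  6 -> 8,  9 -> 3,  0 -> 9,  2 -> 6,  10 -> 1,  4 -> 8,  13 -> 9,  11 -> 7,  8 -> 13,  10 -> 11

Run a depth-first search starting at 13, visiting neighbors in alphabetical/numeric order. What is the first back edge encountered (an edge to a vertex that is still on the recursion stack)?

DFS from 13 (visiting neighbors in alphabetical/numeric order); mark gray on enter, black on exit:
13 gray
  9 gray
    3 gray
    3 black
    6 gray
      8 gray
        0 gray
          0→6: 6 is gray → back edge
First back edge: 0 → 6.

0->6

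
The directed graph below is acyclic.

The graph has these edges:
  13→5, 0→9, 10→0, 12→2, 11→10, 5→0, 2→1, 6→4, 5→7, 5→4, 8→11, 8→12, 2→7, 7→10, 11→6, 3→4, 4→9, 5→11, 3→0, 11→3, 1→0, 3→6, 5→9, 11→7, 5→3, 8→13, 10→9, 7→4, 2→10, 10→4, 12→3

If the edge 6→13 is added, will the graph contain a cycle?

Adding 6→13 creates a cycle iff 13 can already reach 6.
Path from 13: 13 → 5 → 11 → 6.
So 13 → … → 6 → 13 is a cycle.

Yes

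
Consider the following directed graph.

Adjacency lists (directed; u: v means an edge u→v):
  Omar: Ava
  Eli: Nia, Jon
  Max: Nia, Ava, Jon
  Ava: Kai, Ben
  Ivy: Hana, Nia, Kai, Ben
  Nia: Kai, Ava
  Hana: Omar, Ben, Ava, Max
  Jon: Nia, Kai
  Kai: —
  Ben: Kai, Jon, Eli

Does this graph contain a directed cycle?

Yes

DFS with white/gray/black marking, starting from Kai:
Kai gray
Kai black
Omar gray
  Ava gray
    Ava→Kai: Kai black — skip
    Ben gray
      Ben→Kai: Kai black — skip
      Jon gray
        Nia gray
          Nia→Kai: Kai black — skip
          Nia→Ava: Ava is gray → back edge
Back edge found, so a cycle exists: Ava → Ben → Jon → Nia → Ava.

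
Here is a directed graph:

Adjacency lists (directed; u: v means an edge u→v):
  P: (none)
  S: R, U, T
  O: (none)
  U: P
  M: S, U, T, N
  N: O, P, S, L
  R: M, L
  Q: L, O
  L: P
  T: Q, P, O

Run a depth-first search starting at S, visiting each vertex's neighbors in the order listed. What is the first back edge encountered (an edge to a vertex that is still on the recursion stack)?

DFS from S (visiting each vertex's neighbors in the order listed); mark gray on enter, black on exit:
S gray
  R gray
    M gray
      M→S: S is gray → back edge
First back edge: M → S.

M->S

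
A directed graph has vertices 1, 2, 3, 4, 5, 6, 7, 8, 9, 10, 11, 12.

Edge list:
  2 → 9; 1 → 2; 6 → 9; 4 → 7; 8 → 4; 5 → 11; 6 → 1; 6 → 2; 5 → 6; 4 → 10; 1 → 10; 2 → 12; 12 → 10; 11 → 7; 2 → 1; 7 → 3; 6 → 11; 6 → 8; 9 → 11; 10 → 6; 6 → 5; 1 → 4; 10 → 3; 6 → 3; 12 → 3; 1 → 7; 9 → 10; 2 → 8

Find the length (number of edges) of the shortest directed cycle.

2

For each vertex v, BFS finds the shortest path from v back to v.
The shortest such closed walk is 5 → 6 → 5, length 2.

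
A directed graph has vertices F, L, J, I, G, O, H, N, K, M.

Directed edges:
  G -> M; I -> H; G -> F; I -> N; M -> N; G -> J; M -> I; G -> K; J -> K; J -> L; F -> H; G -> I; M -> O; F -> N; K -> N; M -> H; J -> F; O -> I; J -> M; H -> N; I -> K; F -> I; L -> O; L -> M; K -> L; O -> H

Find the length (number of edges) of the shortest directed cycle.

4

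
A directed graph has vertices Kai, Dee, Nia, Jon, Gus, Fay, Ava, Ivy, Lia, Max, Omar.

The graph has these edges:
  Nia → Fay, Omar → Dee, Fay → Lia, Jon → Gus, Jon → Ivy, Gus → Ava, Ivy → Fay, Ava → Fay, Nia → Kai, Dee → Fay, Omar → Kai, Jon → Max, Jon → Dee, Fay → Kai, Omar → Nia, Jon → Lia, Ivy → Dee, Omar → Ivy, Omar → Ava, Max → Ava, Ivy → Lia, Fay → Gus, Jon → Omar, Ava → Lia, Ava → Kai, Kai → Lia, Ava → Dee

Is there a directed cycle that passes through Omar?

No

Omar lies on a cycle iff there is a path from Omar back to itself.
Exploring from Omar, it never reaches itself; equivalently, its strongly connected component is a singleton.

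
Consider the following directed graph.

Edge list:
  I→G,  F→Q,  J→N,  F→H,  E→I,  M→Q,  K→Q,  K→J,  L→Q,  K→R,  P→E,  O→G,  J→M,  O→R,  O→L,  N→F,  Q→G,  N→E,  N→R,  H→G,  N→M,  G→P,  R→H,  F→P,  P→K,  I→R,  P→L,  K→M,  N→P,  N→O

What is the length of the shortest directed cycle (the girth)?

For each vertex v, BFS finds the shortest path from v back to v.
The shortest such closed walk is N → P → K → J → N, length 4.

4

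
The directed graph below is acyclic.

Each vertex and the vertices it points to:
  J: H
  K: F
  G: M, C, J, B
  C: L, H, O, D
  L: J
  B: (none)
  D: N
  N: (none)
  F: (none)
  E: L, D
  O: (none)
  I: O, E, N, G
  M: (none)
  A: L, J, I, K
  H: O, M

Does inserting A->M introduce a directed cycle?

No

Adding A→M creates a cycle iff M can already reach A.
Explore from M: no path reaches A. The graph stays acyclic.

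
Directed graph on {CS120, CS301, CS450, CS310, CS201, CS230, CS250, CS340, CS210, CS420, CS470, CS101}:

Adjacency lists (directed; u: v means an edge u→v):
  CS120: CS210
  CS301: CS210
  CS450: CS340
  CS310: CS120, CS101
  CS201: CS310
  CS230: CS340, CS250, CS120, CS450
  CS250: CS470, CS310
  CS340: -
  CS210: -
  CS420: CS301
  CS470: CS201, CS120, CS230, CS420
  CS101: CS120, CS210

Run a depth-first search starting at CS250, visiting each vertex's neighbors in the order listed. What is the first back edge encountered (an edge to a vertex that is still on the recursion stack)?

CS230→CS250

DFS from CS250 (visiting each vertex's neighbors in the order listed); mark gray on enter, black on exit:
CS250 gray
  CS470 gray
    CS201 gray
      CS310 gray
        CS120 gray
          CS210 gray
          CS210 black
        CS120 black
        CS101 gray
          CS101→CS120: CS120 black — skip
          CS101→CS210: CS210 black — skip
        CS101 black
      CS310 black
    CS201 black
    CS470→CS120: CS120 black — skip
    CS230 gray
      CS340 gray
      CS340 black
      CS230→CS250: CS250 is gray → back edge
First back edge: CS230 → CS250.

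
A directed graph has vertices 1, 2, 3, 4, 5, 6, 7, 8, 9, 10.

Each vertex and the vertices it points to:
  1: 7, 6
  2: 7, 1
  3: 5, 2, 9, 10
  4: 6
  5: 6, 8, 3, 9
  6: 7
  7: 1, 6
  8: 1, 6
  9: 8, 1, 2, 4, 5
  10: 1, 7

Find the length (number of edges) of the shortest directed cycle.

For each vertex v, BFS finds the shortest path from v back to v.
The shortest such closed walk is 3 → 5 → 3, length 2.

2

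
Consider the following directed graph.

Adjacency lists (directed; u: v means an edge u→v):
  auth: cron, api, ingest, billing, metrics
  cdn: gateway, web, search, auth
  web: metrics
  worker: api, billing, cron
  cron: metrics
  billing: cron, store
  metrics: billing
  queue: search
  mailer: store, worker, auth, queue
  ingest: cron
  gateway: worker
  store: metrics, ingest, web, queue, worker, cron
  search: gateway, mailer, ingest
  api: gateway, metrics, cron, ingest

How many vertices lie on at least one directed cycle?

13

A vertex is on a directed cycle iff it belongs to a strongly connected component of size ≥ 2 (or has a self-loop).
The vertices on cycles are {api, web, auth, cron, queue, store, ingest, mailer, search, worker, billing, gateway, metrics} — 13 in total.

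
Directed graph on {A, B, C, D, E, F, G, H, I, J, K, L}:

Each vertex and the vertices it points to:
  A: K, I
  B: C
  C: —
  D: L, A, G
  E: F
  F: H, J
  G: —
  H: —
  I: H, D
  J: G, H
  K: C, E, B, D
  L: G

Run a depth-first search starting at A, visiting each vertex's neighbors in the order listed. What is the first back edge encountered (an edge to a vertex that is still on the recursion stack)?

D→A

DFS from A (visiting each vertex's neighbors in the order listed); mark gray on enter, black on exit:
A gray
  K gray
    C gray
    C black
    E gray
      F gray
        H gray
        H black
        J gray
          G gray
          G black
          J→H: H black — skip
        J black
      F black
    E black
    B gray
      B→C: C black — skip
    B black
    D gray
      L gray
        L→G: G black — skip
      L black
      D→A: A is gray → back edge
First back edge: D → A.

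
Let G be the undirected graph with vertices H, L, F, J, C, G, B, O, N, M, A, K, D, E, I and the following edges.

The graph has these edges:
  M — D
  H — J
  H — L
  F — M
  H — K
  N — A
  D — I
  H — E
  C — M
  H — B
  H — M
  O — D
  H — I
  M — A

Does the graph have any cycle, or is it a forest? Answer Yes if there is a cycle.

DFS, tracking each vertex's parent; an edge to a visited non-parent vertex closes a cycle.
Start from F:
visit F (parent –)
  visit M (parent F)
    visit D (parent M)
      D–M: parent, skip
      visit O (parent D)
        O–D: parent, skip
      visit I (parent D)
        visit H (parent I)
          visit B (parent H)
            B–H: parent, skip
          H–I: parent, skip
          visit E (parent H)
            E–H: parent, skip
          visit K (parent H)
            K–H: parent, skip
          visit L (parent H)
            L–H: parent, skip
          visit J (parent H)
            J–H: parent, skip
          H–M: M visited and ≠ parent → cycle
Cycle: M – D – I – H – M.

Yes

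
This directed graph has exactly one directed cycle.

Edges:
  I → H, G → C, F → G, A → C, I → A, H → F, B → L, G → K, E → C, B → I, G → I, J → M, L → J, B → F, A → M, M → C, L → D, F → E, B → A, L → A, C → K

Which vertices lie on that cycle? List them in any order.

DFS with gray/black marking from F:
F gray
  G gray
    C gray
      K gray
      K black
    C black
    G→K: K black — skip
    I gray
      H gray
        H→F: F is gray → back edge
Back edge closes the cycle F → G → I → H → F; its vertices are {F, G, H, I}.

F, G, H, I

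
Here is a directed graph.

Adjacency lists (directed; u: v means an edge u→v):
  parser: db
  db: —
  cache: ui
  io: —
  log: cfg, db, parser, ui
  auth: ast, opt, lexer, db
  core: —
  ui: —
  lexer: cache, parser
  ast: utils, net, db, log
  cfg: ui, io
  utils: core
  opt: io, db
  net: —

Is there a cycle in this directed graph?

No

DFS with white/gray/black marking, starting from net:
net gray
net black
parser gray
  db gray
  db black
parser black
cache gray
  ui gray
  ui black
cache black
io gray
io black
log gray
  cfg gray
    cfg→ui: ui black — skip
    cfg→io: io black — skip
  cfg black
  log→db: db black — skip
  log→parser: parser black — skip
  log→ui: ui black — skip
log black
auth gray
  ast gray
    utils gray
      core gray
      core black
    utils black
    ast→net: net black — skip
    ast→db: db black — skip
    ast→log: log black — skip
  ast black
  opt gray
    opt→io: io black — skip
    opt→db: db black — skip
  opt black
  lexer gray
    lexer→cache: cache black — skip
    lexer→parser: parser black — skip
  lexer black
  auth→db: db black — skip
auth black
Every edge goes to a white or black vertex — no back edge, so the graph is acyclic.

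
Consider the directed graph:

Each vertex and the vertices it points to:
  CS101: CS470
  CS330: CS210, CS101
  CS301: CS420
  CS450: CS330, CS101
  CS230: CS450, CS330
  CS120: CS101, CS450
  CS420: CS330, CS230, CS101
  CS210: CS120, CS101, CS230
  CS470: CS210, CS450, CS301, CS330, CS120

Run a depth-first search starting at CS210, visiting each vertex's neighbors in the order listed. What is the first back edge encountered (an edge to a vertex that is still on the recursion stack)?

DFS from CS210 (visiting each vertex's neighbors in the order listed); mark gray on enter, black on exit:
CS210 gray
  CS120 gray
    CS101 gray
      CS470 gray
        CS470→CS210: CS210 is gray → back edge
First back edge: CS470 → CS210.

CS470->CS210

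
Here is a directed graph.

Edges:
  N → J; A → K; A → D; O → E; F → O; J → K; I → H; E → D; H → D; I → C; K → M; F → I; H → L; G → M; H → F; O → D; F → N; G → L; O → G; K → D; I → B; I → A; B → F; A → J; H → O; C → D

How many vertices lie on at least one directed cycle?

4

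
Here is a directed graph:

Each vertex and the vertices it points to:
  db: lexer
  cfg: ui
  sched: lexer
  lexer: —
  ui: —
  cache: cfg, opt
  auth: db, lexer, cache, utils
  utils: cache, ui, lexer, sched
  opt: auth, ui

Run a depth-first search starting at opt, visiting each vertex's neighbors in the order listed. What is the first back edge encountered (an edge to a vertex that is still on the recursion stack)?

cache→opt

DFS from opt (visiting each vertex's neighbors in the order listed); mark gray on enter, black on exit:
opt gray
  auth gray
    db gray
      lexer gray
      lexer black
    db black
    auth→lexer: lexer black — skip
    cache gray
      cfg gray
        ui gray
        ui black
      cfg black
      cache→opt: opt is gray → back edge
First back edge: cache → opt.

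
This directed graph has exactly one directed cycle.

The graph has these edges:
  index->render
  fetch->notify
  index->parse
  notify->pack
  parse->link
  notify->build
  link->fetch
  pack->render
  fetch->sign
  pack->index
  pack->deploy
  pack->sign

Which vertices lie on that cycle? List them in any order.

link, pack, fetch, index, parse, notify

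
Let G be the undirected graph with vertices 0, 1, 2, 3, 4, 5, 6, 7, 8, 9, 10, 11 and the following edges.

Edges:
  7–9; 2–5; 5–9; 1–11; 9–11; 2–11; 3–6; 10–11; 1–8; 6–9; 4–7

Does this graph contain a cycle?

DFS, tracking each vertex's parent; an edge to a visited non-parent vertex closes a cycle.
Start from 8:
visit 8 (parent –)
  visit 1 (parent 8)
    1–8: parent, skip
    visit 11 (parent 1)
      visit 9 (parent 11)
        visit 7 (parent 9)
          visit 4 (parent 7)
            4–7: parent, skip
          7–9: parent, skip
        9–11: parent, skip
        visit 6 (parent 9)
          6–9: parent, skip
          visit 3 (parent 6)
            3–6: parent, skip
        visit 5 (parent 9)
          5–9: parent, skip
          visit 2 (parent 5)
            2–5: parent, skip
            2–11: 11 visited and ≠ parent → cycle
Cycle: 11 – 9 – 5 – 2 – 11.

Yes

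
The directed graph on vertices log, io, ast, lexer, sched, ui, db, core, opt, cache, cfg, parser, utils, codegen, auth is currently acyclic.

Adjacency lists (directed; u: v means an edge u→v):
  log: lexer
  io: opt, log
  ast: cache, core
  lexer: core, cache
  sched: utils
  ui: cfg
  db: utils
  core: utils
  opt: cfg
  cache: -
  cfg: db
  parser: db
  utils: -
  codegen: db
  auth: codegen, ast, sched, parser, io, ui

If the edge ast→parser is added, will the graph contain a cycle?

No

Adding ast→parser creates a cycle iff parser can already reach ast.
Explore from parser: no path reaches ast. The graph stays acyclic.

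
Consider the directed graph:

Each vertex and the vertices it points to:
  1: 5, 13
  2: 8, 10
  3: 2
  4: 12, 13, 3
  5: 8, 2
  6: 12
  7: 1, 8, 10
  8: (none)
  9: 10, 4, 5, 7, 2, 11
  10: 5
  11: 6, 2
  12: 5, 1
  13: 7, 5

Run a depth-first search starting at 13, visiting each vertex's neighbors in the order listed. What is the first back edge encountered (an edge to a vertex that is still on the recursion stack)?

10→5

DFS from 13 (visiting each vertex's neighbors in the order listed); mark gray on enter, black on exit:
13 gray
  7 gray
    1 gray
      5 gray
        8 gray
        8 black
        2 gray
          2→8: 8 black — skip
          10 gray
            10→5: 5 is gray → back edge
First back edge: 10 → 5.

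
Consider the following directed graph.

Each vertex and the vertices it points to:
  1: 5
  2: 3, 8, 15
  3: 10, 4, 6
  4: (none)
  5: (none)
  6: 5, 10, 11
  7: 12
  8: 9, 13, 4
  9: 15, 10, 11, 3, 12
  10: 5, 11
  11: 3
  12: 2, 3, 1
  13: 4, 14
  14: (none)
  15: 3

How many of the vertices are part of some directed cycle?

8

A vertex is on a directed cycle iff it belongs to a strongly connected component of size ≥ 2 (or has a self-loop).
The vertices on cycles are {2, 3, 6, 8, 9, 10, 11, 12} — 8 in total.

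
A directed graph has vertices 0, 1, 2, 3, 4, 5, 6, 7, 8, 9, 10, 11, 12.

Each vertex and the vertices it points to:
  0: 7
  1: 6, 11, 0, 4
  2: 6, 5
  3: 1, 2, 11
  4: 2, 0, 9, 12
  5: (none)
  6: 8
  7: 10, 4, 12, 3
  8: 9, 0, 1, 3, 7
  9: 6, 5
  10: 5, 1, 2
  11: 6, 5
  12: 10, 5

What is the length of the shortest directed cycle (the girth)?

3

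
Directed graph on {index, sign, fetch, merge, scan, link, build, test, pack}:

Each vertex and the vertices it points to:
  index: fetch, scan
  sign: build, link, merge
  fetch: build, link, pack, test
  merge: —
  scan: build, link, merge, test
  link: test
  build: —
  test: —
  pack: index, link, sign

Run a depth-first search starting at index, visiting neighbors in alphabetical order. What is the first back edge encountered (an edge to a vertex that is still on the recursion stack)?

DFS from index (visiting neighbors in alphabetical order); mark gray on enter, black on exit:
index gray
  fetch gray
    build gray
    build black
    link gray
      test gray
      test black
    link black
    pack gray
      pack→index: index is gray → back edge
First back edge: pack → index.

pack→index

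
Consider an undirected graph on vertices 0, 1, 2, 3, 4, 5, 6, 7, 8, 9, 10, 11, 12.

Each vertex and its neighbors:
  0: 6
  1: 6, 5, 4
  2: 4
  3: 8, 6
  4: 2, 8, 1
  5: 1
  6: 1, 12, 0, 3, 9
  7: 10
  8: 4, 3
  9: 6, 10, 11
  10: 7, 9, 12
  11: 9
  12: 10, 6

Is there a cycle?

DFS, tracking each vertex's parent; an edge to a visited non-parent vertex closes a cycle.
Start from 11:
visit 11 (parent –)
  visit 9 (parent 11)
    visit 6 (parent 9)
      visit 1 (parent 6)
        1–6: parent, skip
        visit 5 (parent 1)
          5–1: parent, skip
        visit 4 (parent 1)
          visit 2 (parent 4)
            2–4: parent, skip
          visit 8 (parent 4)
            8–4: parent, skip
            visit 3 (parent 8)
              3–8: parent, skip
              3–6: 6 visited and ≠ parent → cycle
Cycle: 6 – 1 – 4 – 8 – 3 – 6.

Yes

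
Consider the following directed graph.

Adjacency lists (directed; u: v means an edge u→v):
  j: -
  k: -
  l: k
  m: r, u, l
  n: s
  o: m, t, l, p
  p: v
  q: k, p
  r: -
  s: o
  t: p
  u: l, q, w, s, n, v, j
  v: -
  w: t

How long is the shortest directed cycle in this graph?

4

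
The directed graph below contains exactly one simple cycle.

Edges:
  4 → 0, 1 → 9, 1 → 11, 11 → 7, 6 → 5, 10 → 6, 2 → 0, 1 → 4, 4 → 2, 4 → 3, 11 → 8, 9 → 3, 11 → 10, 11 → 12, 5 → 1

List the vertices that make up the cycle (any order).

1, 5, 6, 10, 11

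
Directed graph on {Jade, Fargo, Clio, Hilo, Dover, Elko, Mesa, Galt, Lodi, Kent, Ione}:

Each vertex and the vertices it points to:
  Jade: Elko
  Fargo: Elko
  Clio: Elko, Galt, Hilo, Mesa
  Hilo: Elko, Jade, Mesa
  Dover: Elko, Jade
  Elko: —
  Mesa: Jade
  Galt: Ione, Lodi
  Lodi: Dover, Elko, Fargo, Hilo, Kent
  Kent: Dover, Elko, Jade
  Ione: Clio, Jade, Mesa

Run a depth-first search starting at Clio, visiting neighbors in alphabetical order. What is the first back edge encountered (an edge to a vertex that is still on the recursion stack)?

Ione→Clio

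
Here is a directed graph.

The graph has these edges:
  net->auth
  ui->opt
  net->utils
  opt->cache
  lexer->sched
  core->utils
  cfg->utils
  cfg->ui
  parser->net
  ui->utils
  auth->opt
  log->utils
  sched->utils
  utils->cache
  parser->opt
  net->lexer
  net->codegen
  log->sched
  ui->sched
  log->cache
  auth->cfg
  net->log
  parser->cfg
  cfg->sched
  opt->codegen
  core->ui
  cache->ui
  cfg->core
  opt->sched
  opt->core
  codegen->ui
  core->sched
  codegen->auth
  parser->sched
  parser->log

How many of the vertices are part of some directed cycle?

A vertex is on a directed cycle iff it belongs to a strongly connected component of size ≥ 2 (or has a self-loop).
The vertices on cycles are {ui, cfg, opt, auth, core, cache, sched, utils, codegen} — 9 in total.

9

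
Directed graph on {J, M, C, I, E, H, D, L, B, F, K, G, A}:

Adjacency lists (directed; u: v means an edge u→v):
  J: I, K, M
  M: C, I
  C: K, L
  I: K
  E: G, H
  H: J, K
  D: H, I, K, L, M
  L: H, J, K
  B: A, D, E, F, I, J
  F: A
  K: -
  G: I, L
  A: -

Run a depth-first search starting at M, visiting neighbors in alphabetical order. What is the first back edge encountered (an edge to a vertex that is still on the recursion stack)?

J->M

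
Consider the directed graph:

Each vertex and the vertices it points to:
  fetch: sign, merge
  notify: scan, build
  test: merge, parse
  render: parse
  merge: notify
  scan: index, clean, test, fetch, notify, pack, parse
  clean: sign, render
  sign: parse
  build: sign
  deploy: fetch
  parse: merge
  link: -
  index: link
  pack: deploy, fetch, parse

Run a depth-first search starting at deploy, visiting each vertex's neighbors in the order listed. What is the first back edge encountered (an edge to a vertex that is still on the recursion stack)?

clean→sign

DFS from deploy (visiting each vertex's neighbors in the order listed); mark gray on enter, black on exit:
deploy gray
  fetch gray
    sign gray
      parse gray
        merge gray
          notify gray
            scan gray
              index gray
                link gray
                link black
              index black
              clean gray
                clean→sign: sign is gray → back edge
First back edge: clean → sign.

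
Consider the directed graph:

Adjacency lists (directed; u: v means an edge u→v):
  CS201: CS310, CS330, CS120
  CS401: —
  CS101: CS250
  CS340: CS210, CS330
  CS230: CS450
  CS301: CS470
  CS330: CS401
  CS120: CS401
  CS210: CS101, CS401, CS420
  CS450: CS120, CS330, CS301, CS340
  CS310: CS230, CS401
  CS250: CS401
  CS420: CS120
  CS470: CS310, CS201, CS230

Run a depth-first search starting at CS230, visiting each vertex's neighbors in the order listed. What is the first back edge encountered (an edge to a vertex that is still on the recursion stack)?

CS310->CS230

DFS from CS230 (visiting each vertex's neighbors in the order listed); mark gray on enter, black on exit:
CS230 gray
  CS450 gray
    CS120 gray
      CS401 gray
      CS401 black
    CS120 black
    CS330 gray
      CS330→CS401: CS401 black — skip
    CS330 black
    CS301 gray
      CS470 gray
        CS310 gray
          CS310→CS230: CS230 is gray → back edge
First back edge: CS310 → CS230.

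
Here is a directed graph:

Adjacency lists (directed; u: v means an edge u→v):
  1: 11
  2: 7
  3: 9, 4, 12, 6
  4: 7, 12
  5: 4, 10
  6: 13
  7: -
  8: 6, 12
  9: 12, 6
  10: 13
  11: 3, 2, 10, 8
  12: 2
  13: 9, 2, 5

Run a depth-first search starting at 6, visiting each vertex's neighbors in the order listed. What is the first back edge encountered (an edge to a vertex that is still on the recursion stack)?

9->6

DFS from 6 (visiting each vertex's neighbors in the order listed); mark gray on enter, black on exit:
6 gray
  13 gray
    9 gray
      12 gray
        2 gray
          7 gray
          7 black
        2 black
      12 black
      9→6: 6 is gray → back edge
First back edge: 9 → 6.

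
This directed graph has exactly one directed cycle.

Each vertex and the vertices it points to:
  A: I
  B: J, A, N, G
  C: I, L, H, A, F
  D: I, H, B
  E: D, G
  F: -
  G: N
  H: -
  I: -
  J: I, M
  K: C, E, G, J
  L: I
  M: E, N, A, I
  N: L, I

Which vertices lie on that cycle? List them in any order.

DFS with gray/black marking from E:
E gray
  D gray
    I gray
    I black
    H gray
    H black
    B gray
      J gray
        J→I: I black — skip
        M gray
          M→E: E is gray → back edge
Back edge closes the cycle E → D → B → J → M → E; its vertices are {B, D, E, J, M}.

B, D, E, J, M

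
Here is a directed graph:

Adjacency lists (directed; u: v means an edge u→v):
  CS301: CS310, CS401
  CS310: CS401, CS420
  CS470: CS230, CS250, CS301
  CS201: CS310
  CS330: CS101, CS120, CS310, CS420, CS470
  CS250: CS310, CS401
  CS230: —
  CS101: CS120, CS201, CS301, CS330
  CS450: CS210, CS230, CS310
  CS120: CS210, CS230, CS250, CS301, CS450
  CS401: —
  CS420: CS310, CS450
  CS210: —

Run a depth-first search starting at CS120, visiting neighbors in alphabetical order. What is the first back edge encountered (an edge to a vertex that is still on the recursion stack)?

CS420→CS310

DFS from CS120 (visiting neighbors in alphabetical order); mark gray on enter, black on exit:
CS120 gray
  CS210 gray
  CS210 black
  CS230 gray
  CS230 black
  CS250 gray
    CS310 gray
      CS401 gray
      CS401 black
      CS420 gray
        CS420→CS310: CS310 is gray → back edge
First back edge: CS420 → CS310.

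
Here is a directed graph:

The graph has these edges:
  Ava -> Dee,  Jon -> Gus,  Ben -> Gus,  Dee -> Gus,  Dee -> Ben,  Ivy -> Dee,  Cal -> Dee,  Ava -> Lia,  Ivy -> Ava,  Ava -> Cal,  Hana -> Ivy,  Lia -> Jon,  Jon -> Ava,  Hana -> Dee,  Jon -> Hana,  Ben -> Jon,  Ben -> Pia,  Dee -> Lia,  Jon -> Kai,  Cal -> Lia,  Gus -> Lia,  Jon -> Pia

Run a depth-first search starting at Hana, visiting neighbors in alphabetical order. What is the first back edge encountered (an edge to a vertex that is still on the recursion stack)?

DFS from Hana (visiting neighbors in alphabetical order); mark gray on enter, black on exit:
Hana gray
  Dee gray
    Ben gray
      Gus gray
        Lia gray
          Jon gray
            Ava gray
              Cal gray
                Cal→Dee: Dee is gray → back edge
First back edge: Cal → Dee.

Cal→Dee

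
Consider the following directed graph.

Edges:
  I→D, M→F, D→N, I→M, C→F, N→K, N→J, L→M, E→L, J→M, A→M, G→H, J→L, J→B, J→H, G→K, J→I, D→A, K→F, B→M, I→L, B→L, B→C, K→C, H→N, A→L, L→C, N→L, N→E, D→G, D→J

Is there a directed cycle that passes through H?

Yes

H is on a cycle iff H can reach itself via ≥1 edge.
H → N → J → H — yes.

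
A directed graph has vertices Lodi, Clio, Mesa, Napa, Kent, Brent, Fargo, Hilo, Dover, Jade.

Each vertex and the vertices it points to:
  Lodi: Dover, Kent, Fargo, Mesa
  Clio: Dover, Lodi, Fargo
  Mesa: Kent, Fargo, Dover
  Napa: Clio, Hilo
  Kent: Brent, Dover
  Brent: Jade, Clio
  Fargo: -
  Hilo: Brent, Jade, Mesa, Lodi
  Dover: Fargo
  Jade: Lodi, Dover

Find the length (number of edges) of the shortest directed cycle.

4

For each vertex v, BFS finds the shortest path from v back to v.
The shortest such closed walk is Brent → Clio → Lodi → Kent → Brent, length 4.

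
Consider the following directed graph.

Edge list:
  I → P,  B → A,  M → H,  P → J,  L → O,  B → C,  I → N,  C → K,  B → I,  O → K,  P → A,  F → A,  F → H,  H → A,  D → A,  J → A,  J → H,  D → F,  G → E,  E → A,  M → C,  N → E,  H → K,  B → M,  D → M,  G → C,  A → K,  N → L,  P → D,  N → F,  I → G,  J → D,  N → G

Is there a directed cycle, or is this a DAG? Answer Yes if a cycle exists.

DFS with white/gray/black marking, starting from M:
M gray
  H gray
    K gray
    K black
    A gray
      A→K: K black — skip
    A black
  H black
  C gray
    C→K: K black — skip
  C black
M black
B gray
  I gray
    N gray
      G gray
        E gray
          E→A: A black — skip
        E black
        G→C: C black — skip
      G black
      L gray
        O gray
          O→K: K black — skip
        O black
      L black
      F gray
        F→H: H black — skip
        F→A: A black — skip
      F black
      N→E: E black — skip
    N black
    I→G: G black — skip
    P gray
      D gray
        D→F: F black — skip
        D→M: M black — skip
        D→A: A black — skip
      D black
      P→A: A black — skip
      J gray
        J→A: A black — skip
        J→D: D black — skip
        J→H: H black — skip
      J black
    P black
  I black
  B→A: A black — skip
  B→M: M black — skip
  B→C: C black — skip
B black
Every edge goes to a white or black vertex — no back edge, so the graph is acyclic.

No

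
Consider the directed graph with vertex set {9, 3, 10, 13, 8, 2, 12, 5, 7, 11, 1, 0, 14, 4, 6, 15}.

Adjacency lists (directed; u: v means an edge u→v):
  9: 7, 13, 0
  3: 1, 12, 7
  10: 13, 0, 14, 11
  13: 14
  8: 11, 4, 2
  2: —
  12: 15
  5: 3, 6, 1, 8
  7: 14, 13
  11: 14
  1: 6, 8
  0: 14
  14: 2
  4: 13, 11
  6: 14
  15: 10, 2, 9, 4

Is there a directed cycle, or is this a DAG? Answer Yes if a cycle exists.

DFS with white/gray/black marking, starting from 1:
1 gray
  6 gray
    14 gray
      2 gray
      2 black
    14 black
  6 black
  8 gray
    11 gray
      11→14: 14 black — skip
    11 black
    4 gray
      13 gray
        13→14: 14 black — skip
      13 black
      4→11: 11 black — skip
    4 black
    8→2: 2 black — skip
  8 black
1 black
9 gray
  7 gray
    7→14: 14 black — skip
    7→13: 13 black — skip
  7 black
  9→13: 13 black — skip
  0 gray
    0→14: 14 black — skip
  0 black
9 black
3 gray
  3→1: 1 black — skip
  12 gray
    15 gray
      10 gray
        10→13: 13 black — skip
        10→0: 0 black — skip
        10→14: 14 black — skip
        10→11: 11 black — skip
      10 black
      15→2: 2 black — skip
      15→9: 9 black — skip
      15→4: 4 black — skip
    15 black
  12 black
  3→7: 7 black — skip
3 black
5 gray
  5→3: 3 black — skip
  5→6: 6 black — skip
  5→1: 1 black — skip
  5→8: 8 black — skip
5 black
Every edge goes to a white or black vertex — no back edge, so the graph is acyclic.

No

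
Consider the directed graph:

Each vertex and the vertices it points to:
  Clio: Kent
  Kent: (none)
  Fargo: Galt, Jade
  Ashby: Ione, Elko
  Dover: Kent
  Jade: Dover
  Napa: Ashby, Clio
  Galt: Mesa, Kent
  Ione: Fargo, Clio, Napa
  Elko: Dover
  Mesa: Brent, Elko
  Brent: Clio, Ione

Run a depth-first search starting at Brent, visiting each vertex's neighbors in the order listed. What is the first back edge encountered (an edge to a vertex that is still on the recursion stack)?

Mesa->Brent

DFS from Brent (visiting each vertex's neighbors in the order listed); mark gray on enter, black on exit:
Brent gray
  Clio gray
    Kent gray
    Kent black
  Clio black
  Ione gray
    Fargo gray
      Galt gray
        Mesa gray
          Mesa→Brent: Brent is gray → back edge
First back edge: Mesa → Brent.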